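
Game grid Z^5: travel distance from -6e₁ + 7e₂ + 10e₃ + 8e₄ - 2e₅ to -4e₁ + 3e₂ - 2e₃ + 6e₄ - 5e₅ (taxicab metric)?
23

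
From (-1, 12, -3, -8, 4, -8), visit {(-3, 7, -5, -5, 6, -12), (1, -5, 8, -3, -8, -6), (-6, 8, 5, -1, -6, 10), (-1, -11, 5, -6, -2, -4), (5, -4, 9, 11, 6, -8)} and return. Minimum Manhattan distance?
228
(one optimal route: (-1, 12, -3, -8, 4, -8) → (-3, 7, -5, -5, 6, -12) → (5, -4, 9, 11, 6, -8) → (1, -5, 8, -3, -8, -6) → (-1, -11, 5, -6, -2, -4) → (-6, 8, 5, -1, -6, 10) → (-1, 12, -3, -8, 4, -8))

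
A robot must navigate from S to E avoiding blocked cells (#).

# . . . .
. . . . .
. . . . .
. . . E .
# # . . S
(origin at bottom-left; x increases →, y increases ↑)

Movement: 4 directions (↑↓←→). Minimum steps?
2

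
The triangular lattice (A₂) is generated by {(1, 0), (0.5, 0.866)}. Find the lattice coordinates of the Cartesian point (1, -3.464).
3b₁ - 4b₂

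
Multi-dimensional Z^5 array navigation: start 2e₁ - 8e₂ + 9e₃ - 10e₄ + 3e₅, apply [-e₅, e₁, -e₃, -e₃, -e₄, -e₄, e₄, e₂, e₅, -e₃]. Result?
(3, -7, 6, -11, 3)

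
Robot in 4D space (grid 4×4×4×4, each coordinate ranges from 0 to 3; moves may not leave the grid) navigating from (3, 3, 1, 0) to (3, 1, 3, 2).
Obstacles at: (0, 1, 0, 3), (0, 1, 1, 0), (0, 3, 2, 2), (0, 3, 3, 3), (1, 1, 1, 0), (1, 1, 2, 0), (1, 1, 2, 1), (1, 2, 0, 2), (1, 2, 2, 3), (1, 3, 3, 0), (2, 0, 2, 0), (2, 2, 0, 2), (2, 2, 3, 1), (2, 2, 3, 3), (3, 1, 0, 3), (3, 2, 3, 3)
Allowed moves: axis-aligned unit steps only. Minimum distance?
6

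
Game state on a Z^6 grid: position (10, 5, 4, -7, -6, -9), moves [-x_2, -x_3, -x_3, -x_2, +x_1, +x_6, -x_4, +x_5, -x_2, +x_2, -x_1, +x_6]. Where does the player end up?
(10, 3, 2, -8, -5, -7)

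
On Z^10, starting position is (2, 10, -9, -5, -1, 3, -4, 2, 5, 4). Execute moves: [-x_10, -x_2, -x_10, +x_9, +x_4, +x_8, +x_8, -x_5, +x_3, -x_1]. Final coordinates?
(1, 9, -8, -4, -2, 3, -4, 4, 6, 2)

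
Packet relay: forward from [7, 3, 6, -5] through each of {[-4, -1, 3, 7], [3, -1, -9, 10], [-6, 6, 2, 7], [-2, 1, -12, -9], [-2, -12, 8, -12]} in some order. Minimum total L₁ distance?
129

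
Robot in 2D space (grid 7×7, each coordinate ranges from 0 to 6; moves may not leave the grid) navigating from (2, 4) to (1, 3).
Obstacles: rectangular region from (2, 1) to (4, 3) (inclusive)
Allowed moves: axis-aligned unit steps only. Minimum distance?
2
(one shortest path: (2, 4) → (1, 4) → (1, 3))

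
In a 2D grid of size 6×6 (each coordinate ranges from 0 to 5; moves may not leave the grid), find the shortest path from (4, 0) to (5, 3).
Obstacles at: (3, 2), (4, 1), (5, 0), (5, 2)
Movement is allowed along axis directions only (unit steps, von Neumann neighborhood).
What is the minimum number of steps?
8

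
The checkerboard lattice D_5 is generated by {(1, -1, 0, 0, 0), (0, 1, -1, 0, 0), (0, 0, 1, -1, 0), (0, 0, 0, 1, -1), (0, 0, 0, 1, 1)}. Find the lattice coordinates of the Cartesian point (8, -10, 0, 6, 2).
8b₁ - 2b₂ - 2b₃ + b₄ + 3b₅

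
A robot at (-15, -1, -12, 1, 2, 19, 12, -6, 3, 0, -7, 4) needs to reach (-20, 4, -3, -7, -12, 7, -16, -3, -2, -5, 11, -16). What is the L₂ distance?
45.8476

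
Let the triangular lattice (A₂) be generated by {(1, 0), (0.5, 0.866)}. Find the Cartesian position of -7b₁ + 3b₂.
(-5.5, 2.598)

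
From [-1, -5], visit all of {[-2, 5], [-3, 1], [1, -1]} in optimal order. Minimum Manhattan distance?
17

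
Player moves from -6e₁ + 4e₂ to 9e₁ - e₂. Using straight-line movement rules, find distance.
15.8114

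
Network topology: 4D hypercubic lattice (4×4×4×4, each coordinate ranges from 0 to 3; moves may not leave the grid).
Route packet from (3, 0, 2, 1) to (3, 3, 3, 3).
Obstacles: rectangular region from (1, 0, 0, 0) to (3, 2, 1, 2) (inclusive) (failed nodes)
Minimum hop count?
6
(one shortest path: (3, 0, 2, 1) → (3, 1, 2, 1) → (3, 2, 2, 1) → (3, 3, 2, 1) → (3, 3, 3, 1) → (3, 3, 3, 2) → (3, 3, 3, 3))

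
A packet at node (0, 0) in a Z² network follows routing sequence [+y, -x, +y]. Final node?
(-1, 2)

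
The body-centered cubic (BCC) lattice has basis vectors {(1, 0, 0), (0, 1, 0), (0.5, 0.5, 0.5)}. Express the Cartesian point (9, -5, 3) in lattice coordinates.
6b₁ - 8b₂ + 6b₃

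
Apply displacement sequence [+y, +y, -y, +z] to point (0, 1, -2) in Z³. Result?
(0, 2, -1)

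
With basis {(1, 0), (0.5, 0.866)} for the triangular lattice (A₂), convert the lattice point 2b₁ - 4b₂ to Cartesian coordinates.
(0, -3.464)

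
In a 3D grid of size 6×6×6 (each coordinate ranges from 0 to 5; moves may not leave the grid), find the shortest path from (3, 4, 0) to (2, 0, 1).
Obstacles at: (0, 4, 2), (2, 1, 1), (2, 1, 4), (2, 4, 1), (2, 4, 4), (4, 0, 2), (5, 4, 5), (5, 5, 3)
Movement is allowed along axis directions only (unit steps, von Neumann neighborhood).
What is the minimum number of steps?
6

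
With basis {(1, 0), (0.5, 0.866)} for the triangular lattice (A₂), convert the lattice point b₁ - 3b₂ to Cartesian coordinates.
(-0.5, -2.598)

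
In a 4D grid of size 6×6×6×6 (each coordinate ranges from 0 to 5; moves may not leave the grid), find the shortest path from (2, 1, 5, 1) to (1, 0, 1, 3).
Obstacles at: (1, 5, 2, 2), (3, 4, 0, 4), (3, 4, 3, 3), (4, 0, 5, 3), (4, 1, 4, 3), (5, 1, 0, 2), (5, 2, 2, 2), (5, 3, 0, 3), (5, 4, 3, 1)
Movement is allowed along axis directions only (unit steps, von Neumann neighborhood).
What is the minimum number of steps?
8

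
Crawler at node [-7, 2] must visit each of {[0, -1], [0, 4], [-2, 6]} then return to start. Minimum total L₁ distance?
28
(one optimal route: (-7, 2) → (0, -1) → (0, 4) → (-2, 6) → (-7, 2))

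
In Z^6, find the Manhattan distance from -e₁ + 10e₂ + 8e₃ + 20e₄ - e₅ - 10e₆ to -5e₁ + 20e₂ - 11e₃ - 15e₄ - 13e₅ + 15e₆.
105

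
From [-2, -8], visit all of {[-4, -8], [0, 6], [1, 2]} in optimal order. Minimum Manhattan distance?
22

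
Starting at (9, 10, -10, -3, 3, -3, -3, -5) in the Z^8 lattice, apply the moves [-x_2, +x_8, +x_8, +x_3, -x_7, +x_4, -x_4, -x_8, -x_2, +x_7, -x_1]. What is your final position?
(8, 8, -9, -3, 3, -3, -3, -4)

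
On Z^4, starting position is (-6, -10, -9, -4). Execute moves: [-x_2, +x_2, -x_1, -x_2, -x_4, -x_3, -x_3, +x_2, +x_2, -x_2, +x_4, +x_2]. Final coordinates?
(-7, -9, -11, -4)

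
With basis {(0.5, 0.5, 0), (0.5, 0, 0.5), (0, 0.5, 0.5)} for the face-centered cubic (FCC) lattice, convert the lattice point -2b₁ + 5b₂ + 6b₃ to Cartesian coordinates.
(1.5, 2, 5.5)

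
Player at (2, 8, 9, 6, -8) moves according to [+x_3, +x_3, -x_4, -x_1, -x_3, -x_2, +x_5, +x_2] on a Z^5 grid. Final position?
(1, 8, 10, 5, -7)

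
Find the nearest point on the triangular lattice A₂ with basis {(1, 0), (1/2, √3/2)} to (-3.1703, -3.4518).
(-3, -3.464)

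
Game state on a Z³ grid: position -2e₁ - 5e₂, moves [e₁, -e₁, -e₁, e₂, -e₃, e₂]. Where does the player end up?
(-3, -3, -1)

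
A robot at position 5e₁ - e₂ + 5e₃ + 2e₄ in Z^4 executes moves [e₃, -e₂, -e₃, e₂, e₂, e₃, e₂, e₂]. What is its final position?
(5, 2, 6, 2)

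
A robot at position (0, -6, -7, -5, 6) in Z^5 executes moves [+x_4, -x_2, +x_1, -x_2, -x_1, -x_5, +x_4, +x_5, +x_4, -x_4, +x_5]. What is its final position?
(0, -8, -7, -3, 7)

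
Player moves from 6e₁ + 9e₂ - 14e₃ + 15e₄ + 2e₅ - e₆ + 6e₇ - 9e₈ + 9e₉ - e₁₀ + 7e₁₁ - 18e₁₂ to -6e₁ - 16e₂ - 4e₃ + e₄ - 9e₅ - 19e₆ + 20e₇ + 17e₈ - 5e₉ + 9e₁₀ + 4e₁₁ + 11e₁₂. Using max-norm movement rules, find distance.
29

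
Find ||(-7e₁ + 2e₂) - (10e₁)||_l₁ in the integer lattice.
19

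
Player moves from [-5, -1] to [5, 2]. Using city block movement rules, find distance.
13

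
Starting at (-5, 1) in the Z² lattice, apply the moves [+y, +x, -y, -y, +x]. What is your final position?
(-3, 0)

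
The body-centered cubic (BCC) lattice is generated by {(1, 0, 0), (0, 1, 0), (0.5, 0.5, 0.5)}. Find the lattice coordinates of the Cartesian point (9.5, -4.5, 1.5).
8b₁ - 6b₂ + 3b₃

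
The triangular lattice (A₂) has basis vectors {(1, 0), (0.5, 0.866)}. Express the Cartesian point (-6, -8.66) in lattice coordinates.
-b₁ - 10b₂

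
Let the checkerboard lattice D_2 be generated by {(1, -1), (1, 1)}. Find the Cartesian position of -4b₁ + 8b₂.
(4, 12)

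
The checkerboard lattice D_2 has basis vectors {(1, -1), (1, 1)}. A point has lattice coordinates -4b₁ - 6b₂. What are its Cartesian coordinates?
(-10, -2)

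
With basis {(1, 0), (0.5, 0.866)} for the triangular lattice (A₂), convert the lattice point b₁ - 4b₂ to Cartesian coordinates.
(-1, -3.464)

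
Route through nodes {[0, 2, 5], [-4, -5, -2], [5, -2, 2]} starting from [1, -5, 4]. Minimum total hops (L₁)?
37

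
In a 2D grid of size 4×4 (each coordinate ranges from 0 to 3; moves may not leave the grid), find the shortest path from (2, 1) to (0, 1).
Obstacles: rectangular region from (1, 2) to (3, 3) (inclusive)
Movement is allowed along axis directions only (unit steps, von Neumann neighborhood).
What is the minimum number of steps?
2
(one shortest path: (2, 1) → (1, 1) → (0, 1))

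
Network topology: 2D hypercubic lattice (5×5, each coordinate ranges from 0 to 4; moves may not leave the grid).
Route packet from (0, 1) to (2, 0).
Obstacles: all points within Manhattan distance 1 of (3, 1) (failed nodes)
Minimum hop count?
3
(one shortest path: (0, 1) → (1, 1) → (1, 0) → (2, 0))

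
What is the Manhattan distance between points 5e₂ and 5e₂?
0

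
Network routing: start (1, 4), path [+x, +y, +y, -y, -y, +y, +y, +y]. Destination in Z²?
(2, 7)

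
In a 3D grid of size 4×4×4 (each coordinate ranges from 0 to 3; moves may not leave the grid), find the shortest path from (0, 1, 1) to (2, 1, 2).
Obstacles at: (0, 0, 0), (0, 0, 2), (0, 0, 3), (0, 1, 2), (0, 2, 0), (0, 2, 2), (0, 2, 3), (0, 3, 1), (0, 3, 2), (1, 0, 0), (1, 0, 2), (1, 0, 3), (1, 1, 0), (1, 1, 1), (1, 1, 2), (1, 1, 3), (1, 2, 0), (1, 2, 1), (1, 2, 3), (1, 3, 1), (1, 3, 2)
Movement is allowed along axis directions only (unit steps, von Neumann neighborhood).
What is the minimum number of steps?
5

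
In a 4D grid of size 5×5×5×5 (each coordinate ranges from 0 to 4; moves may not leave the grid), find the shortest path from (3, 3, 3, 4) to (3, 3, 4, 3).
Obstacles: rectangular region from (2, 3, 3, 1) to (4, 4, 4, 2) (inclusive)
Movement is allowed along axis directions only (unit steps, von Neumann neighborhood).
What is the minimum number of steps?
2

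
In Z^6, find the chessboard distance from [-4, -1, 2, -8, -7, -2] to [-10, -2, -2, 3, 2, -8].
11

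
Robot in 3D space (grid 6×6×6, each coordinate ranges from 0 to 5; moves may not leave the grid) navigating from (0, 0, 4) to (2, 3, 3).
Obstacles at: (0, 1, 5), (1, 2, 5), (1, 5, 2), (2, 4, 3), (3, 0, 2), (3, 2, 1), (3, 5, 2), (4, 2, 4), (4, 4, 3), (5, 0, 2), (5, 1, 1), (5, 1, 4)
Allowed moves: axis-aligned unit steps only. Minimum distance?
6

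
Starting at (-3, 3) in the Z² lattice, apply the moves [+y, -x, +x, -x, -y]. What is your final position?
(-4, 3)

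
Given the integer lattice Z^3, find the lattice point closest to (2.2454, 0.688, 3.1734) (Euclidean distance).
(2, 1, 3)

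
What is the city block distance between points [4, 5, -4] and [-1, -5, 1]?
20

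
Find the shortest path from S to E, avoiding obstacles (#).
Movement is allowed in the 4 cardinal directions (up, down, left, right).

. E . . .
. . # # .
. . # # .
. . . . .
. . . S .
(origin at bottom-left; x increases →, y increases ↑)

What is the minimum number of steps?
6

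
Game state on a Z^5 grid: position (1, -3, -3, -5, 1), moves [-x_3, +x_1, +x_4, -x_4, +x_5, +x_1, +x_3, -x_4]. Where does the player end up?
(3, -3, -3, -6, 2)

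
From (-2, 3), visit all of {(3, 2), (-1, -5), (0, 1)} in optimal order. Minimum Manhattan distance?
17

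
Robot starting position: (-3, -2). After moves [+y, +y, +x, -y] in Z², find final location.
(-2, -1)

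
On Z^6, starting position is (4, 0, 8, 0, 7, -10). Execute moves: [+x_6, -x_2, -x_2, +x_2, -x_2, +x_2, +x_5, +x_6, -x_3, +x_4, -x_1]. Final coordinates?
(3, -1, 7, 1, 8, -8)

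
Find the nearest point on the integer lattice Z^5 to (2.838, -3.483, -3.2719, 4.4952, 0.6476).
(3, -3, -3, 4, 1)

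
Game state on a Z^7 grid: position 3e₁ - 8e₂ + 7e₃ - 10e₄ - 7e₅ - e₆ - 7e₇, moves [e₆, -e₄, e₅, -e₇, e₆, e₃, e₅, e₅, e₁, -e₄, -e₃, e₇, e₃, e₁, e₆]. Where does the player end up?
(5, -8, 8, -12, -4, 2, -7)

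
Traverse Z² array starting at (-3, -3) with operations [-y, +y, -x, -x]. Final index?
(-5, -3)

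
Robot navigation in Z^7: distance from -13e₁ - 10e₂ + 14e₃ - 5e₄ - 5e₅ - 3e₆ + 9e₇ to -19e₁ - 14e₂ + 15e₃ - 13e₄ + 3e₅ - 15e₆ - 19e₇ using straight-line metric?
33.3017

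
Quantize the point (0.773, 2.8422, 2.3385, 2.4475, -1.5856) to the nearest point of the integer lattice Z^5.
(1, 3, 2, 2, -2)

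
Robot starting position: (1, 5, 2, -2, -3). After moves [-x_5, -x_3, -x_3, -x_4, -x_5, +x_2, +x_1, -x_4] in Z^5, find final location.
(2, 6, 0, -4, -5)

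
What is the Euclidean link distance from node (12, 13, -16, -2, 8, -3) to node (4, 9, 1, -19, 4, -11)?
27.1662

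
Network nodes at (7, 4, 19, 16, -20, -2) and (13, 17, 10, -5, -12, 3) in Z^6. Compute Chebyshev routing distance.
21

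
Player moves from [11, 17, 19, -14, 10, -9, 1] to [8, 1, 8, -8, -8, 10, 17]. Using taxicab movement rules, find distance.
89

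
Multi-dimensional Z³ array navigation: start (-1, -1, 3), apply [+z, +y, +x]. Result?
(0, 0, 4)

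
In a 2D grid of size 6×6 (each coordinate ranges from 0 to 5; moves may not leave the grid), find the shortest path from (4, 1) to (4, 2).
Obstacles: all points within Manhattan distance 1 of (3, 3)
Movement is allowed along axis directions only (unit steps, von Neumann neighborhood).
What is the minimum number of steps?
1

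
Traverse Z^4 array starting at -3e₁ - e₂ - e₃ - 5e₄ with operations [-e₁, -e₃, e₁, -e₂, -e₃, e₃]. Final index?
(-3, -2, -2, -5)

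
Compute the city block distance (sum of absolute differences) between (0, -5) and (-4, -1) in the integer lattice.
8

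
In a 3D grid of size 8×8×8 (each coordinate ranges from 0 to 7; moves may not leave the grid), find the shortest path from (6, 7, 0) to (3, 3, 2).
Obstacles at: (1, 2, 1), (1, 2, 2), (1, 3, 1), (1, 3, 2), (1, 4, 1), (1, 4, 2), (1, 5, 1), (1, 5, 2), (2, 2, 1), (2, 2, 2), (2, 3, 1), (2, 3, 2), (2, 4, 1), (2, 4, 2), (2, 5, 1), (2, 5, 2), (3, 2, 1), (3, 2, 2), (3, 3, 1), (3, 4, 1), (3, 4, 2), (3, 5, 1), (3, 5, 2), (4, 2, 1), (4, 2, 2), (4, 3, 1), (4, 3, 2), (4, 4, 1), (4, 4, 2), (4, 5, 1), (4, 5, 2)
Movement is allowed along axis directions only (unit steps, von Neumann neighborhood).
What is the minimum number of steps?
11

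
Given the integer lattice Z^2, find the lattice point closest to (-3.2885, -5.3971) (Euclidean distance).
(-3, -5)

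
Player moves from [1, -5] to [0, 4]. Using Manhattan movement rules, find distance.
10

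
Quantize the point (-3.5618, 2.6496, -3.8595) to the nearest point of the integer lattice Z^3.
(-4, 3, -4)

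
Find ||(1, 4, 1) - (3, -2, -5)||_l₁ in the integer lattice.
14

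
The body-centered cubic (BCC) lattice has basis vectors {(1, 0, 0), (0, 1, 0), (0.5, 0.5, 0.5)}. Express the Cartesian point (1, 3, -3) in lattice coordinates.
4b₁ + 6b₂ - 6b₃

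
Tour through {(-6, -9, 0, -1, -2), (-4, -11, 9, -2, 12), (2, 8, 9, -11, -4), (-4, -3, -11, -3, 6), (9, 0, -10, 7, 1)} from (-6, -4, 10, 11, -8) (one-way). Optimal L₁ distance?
185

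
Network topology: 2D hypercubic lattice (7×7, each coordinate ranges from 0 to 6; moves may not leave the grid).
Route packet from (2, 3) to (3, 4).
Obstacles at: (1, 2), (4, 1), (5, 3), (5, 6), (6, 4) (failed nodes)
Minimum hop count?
2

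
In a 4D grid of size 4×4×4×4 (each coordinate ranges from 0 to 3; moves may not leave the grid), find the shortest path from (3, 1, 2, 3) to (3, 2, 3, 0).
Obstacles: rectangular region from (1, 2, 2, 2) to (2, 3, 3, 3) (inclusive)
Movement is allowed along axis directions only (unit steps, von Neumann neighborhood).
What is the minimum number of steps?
5
(one shortest path: (3, 1, 2, 3) → (3, 2, 2, 3) → (3, 2, 3, 3) → (3, 2, 3, 2) → (3, 2, 3, 1) → (3, 2, 3, 0))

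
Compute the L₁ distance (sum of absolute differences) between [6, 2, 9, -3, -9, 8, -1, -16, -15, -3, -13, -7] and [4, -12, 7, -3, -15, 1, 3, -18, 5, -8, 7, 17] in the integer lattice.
106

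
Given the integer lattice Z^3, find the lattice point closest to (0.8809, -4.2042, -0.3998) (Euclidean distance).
(1, -4, 0)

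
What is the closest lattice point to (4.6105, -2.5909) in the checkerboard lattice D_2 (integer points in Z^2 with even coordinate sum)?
(5, -3)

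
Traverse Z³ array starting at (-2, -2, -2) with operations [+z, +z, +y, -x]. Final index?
(-3, -1, 0)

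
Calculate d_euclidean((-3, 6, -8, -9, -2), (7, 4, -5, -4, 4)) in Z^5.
13.1909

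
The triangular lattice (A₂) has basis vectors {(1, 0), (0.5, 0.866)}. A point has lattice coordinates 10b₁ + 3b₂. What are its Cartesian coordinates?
(11.5, 2.598)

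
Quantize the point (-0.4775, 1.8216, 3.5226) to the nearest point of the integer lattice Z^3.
(0, 2, 4)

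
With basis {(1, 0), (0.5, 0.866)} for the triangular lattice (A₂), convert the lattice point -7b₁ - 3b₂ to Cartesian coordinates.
(-8.5, -2.598)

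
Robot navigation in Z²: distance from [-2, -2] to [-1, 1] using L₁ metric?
4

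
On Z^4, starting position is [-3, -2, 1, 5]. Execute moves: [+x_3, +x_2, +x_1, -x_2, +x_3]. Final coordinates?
(-2, -2, 3, 5)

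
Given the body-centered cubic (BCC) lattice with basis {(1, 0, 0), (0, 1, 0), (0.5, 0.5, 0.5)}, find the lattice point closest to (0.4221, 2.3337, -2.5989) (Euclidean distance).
(0.5, 2.5, -2.5)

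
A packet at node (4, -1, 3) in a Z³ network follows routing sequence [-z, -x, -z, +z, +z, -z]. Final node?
(3, -1, 2)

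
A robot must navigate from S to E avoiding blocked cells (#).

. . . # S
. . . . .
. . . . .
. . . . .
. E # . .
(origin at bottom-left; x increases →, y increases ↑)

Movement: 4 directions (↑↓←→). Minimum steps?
7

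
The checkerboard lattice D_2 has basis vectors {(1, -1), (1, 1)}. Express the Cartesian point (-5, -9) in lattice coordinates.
2b₁ - 7b₂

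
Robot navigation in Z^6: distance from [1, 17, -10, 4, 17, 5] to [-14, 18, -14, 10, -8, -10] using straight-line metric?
33.5857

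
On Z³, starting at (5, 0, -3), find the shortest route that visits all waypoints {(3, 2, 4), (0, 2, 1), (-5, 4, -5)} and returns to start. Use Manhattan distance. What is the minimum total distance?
46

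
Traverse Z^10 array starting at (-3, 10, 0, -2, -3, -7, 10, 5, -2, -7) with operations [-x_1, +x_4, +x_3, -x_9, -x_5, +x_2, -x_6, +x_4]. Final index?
(-4, 11, 1, 0, -4, -8, 10, 5, -3, -7)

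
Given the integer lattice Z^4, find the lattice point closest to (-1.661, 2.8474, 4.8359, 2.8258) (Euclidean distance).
(-2, 3, 5, 3)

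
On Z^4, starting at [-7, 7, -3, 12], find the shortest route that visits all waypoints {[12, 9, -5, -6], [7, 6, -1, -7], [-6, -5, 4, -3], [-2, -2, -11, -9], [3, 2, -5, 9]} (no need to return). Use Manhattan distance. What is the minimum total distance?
121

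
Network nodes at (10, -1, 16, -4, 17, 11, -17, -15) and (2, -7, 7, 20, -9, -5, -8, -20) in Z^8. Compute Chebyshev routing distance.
26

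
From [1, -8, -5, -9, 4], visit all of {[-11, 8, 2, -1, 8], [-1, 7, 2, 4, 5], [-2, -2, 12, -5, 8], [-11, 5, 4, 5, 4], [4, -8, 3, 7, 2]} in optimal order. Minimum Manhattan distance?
120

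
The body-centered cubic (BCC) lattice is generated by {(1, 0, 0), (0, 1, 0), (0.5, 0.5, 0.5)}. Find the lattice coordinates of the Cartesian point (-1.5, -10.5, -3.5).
2b₁ - 7b₂ - 7b₃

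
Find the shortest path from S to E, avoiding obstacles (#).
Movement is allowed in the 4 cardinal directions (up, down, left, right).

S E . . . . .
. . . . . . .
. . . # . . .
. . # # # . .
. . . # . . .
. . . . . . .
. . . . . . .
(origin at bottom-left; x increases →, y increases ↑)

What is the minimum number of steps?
1
(one shortest path: (0, 6) → (1, 6))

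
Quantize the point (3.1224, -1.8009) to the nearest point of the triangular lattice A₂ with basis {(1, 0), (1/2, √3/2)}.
(3, -1.732)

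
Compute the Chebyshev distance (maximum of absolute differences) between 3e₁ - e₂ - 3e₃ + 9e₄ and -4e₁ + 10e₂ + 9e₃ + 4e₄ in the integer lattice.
12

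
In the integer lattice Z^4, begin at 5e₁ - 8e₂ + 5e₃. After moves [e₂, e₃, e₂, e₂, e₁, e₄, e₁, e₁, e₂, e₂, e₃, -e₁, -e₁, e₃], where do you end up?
(6, -3, 8, 1)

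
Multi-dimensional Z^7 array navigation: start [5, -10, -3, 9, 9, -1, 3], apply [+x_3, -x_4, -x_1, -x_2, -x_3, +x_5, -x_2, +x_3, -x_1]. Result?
(3, -12, -2, 8, 10, -1, 3)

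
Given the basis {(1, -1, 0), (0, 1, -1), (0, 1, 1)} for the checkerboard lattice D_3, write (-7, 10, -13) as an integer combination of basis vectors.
-7b₁ + 8b₂ - 5b₃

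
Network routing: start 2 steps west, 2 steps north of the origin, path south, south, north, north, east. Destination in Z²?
(-1, 2)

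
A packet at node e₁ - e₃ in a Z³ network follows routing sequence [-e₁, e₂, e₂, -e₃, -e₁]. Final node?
(-1, 2, -2)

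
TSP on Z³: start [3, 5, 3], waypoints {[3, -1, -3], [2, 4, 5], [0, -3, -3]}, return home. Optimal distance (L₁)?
38
(one optimal route: (3, 5, 3) → (3, -1, -3) → (0, -3, -3) → (2, 4, 5) → (3, 5, 3))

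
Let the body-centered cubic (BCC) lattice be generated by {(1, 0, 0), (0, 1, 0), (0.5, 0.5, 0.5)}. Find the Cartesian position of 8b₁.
(8, 0, 0)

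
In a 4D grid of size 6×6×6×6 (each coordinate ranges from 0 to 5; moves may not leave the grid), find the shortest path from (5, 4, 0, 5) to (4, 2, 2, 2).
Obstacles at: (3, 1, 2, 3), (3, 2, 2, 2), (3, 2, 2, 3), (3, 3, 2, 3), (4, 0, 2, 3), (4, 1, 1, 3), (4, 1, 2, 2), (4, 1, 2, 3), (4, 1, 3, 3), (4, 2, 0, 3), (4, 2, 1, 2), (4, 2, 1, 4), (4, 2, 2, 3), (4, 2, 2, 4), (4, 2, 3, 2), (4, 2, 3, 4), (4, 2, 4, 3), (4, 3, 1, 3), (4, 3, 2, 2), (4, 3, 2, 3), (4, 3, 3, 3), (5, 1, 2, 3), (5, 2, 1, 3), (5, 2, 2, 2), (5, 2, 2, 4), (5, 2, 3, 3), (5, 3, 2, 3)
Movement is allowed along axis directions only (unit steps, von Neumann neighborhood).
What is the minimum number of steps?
10
(one shortest path: (5, 4, 0, 5) → (4, 4, 0, 5) → (4, 3, 0, 5) → (4, 3, 0, 4) → (4, 3, 0, 3) → (4, 3, 0, 2) → (4, 2, 0, 2) → (4, 2, 0, 1) → (4, 2, 1, 1) → (4, 2, 2, 1) → (4, 2, 2, 2))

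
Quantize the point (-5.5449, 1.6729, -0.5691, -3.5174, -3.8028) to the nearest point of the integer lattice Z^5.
(-6, 2, -1, -4, -4)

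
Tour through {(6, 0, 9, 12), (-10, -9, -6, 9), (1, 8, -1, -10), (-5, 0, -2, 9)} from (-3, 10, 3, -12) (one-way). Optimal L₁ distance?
100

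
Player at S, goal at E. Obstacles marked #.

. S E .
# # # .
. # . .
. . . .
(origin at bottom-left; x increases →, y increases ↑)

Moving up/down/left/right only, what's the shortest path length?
1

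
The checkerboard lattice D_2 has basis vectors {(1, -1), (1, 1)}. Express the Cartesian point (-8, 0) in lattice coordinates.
-4b₁ - 4b₂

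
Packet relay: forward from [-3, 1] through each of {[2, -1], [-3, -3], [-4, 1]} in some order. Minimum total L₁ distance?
13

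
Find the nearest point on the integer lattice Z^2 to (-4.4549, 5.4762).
(-4, 5)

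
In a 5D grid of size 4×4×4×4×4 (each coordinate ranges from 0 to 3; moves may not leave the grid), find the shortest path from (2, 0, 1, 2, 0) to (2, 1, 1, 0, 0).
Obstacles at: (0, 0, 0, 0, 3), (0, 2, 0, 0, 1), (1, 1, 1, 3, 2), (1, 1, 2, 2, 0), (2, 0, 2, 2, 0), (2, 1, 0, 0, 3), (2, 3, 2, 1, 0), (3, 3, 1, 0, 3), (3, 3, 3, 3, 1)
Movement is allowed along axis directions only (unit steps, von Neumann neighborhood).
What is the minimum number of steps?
3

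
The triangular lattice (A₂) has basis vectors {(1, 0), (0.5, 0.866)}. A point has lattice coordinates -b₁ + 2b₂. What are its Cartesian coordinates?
(0, 1.732)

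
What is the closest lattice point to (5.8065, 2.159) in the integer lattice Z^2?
(6, 2)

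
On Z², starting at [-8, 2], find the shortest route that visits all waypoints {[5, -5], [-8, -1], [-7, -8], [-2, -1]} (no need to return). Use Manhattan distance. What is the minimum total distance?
34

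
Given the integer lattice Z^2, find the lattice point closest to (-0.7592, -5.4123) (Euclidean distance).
(-1, -5)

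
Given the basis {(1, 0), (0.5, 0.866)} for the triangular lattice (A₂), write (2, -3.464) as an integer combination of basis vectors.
4b₁ - 4b₂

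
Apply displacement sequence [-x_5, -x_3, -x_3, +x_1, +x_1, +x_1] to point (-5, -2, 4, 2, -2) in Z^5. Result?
(-2, -2, 2, 2, -3)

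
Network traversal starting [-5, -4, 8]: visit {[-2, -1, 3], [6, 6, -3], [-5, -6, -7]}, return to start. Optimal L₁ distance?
76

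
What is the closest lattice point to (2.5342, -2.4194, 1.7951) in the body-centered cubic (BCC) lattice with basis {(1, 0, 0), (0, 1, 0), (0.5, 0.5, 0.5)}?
(2.5, -2.5, 1.5)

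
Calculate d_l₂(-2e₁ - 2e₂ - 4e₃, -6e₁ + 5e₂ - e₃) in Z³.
8.60233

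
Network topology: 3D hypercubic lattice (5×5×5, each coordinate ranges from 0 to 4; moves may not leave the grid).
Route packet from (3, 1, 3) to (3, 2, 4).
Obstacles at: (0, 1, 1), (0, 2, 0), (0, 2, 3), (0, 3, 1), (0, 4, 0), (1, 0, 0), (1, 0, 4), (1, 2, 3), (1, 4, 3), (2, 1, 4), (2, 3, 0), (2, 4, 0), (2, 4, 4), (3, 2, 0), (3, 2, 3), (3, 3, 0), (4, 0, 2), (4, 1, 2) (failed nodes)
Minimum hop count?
2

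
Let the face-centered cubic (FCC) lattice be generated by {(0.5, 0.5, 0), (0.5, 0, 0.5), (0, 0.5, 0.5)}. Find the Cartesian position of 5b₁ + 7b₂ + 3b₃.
(6, 4, 5)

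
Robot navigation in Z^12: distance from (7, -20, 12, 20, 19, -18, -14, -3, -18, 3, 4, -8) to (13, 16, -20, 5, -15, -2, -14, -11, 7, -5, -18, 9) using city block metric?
219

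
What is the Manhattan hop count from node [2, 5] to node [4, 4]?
3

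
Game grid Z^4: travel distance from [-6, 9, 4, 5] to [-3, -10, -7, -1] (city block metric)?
39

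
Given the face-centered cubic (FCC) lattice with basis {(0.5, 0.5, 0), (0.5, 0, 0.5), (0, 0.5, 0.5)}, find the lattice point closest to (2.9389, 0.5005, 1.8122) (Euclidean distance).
(3, 0.5, 1.5)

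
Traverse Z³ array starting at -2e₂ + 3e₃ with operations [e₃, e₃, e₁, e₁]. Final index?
(2, -2, 5)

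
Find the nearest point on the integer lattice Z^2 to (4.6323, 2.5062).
(5, 3)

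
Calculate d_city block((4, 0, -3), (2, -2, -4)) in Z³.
5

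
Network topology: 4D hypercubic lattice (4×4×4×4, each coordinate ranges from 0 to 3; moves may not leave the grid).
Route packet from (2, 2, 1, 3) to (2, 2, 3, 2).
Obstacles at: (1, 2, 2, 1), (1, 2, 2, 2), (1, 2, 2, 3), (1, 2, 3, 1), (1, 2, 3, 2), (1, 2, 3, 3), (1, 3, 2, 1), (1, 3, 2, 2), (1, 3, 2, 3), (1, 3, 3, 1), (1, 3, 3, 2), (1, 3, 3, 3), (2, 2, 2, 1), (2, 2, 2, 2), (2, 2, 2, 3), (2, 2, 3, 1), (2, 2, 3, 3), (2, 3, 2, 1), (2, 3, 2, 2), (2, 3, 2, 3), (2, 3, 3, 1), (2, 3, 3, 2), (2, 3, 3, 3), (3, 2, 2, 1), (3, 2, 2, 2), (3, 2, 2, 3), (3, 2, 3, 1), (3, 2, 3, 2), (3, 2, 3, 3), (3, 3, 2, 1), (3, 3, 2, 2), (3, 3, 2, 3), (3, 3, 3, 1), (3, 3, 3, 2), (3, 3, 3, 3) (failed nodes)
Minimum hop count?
5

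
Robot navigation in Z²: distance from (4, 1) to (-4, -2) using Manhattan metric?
11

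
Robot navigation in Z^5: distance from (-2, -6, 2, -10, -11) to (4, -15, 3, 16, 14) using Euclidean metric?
37.6696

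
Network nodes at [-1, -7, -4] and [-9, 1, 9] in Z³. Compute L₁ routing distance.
29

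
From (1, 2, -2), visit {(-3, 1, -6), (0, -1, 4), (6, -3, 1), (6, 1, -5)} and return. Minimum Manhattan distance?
50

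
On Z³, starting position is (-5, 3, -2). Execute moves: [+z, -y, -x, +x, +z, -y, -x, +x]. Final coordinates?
(-5, 1, 0)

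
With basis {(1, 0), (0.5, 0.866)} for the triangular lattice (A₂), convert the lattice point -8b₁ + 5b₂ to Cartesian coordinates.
(-5.5, 4.33)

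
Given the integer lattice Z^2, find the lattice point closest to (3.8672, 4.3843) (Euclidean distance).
(4, 4)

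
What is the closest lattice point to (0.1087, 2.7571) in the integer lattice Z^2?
(0, 3)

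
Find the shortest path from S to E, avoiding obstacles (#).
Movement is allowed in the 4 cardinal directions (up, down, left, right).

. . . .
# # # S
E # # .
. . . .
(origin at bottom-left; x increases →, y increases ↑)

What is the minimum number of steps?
6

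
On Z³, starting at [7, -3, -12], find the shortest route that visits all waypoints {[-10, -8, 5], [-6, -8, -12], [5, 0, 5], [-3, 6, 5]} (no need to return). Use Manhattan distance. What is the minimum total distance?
74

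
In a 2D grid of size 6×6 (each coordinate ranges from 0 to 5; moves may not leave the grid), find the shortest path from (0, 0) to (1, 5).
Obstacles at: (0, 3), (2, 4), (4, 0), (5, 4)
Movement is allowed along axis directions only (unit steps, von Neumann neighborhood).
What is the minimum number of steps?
6
(one shortest path: (0, 0) → (1, 0) → (1, 1) → (1, 2) → (1, 3) → (1, 4) → (1, 5))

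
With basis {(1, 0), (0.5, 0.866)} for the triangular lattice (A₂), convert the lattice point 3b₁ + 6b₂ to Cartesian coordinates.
(6, 5.196)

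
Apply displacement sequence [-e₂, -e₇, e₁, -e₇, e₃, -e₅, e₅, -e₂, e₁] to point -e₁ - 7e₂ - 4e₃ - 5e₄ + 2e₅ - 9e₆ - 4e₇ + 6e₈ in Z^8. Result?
(1, -9, -3, -5, 2, -9, -6, 6)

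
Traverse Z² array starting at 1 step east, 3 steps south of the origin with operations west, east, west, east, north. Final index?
(1, -2)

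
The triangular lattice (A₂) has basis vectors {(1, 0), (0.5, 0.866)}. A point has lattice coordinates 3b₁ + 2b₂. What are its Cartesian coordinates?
(4, 1.732)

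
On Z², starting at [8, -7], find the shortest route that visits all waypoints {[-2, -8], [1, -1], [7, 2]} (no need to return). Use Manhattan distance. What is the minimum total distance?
29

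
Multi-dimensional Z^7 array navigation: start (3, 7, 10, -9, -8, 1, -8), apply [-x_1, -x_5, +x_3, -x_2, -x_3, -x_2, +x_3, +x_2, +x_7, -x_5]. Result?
(2, 6, 11, -9, -10, 1, -7)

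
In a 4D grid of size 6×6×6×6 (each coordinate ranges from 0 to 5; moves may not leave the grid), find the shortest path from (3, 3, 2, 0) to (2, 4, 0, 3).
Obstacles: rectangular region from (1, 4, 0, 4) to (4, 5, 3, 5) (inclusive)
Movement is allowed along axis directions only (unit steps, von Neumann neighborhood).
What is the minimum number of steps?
7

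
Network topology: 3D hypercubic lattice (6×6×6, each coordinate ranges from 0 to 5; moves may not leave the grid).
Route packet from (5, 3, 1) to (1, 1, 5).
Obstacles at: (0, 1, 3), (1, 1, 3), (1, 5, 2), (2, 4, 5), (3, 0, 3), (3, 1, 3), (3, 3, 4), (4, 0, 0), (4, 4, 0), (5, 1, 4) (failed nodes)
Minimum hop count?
10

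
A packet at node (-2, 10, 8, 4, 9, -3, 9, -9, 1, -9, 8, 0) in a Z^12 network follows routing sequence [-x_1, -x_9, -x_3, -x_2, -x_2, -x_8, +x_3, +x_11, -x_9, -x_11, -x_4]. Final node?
(-3, 8, 8, 3, 9, -3, 9, -10, -1, -9, 8, 0)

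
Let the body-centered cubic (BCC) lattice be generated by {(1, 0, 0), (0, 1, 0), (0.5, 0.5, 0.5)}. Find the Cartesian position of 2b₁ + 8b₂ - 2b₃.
(1, 7, -1)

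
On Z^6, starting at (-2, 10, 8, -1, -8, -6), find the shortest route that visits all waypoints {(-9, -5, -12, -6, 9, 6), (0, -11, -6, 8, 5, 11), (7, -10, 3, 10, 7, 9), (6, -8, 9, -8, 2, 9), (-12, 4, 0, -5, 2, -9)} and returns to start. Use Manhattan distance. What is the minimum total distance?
246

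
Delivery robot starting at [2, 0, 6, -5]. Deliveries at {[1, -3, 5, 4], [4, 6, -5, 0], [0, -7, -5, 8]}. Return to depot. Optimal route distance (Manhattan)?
82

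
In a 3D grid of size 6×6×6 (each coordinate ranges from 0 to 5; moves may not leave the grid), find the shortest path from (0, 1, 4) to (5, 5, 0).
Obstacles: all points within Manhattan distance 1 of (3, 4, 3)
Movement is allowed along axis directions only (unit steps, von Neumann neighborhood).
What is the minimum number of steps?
13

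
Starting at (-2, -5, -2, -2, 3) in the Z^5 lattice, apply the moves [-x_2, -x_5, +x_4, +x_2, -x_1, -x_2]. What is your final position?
(-3, -6, -2, -1, 2)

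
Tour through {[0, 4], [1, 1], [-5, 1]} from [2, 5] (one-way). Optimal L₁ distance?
13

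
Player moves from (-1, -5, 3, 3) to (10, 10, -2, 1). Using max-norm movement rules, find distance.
15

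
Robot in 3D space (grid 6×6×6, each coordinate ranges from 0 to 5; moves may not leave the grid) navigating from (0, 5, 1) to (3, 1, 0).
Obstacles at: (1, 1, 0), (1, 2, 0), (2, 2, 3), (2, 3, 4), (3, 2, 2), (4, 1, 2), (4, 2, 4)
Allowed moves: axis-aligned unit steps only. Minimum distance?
8
(one shortest path: (0, 5, 1) → (1, 5, 1) → (2, 5, 1) → (3, 5, 1) → (3, 4, 1) → (3, 3, 1) → (3, 2, 1) → (3, 1, 1) → (3, 1, 0))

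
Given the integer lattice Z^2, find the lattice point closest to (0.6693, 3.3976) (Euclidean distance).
(1, 3)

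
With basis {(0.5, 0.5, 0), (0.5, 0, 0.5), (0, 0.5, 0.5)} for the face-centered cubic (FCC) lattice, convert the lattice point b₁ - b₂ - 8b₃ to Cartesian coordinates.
(0, -3.5, -4.5)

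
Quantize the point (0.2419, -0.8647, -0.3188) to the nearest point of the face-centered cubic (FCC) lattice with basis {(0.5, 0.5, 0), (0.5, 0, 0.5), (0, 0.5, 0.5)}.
(0.5, -1, -0.5)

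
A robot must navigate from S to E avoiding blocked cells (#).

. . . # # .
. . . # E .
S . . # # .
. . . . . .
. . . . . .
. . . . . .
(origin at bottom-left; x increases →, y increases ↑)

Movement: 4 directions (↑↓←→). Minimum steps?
9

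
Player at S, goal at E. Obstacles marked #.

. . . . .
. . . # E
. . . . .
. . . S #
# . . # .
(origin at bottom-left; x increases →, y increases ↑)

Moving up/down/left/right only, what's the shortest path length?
3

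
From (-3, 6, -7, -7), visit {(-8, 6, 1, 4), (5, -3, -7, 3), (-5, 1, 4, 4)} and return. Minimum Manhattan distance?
88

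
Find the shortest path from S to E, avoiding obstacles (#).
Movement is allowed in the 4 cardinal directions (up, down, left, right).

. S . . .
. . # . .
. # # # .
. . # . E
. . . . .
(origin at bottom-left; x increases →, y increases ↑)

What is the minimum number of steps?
6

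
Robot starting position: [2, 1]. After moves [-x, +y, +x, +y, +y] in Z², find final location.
(2, 4)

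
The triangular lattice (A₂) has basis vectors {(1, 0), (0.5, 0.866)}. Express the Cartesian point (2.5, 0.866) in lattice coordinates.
2b₁ + b₂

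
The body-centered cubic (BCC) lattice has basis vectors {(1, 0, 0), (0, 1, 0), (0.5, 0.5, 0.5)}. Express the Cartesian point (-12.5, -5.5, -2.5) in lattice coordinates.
-10b₁ - 3b₂ - 5b₃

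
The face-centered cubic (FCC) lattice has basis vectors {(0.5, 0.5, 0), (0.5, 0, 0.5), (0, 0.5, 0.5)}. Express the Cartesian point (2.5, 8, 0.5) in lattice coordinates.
10b₁ - 5b₂ + 6b₃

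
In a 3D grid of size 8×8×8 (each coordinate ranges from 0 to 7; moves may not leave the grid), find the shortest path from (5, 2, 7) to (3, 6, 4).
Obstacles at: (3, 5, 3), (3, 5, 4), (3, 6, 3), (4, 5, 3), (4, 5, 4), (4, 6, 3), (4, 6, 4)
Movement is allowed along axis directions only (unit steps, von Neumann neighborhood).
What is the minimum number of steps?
9
(one shortest path: (5, 2, 7) → (4, 2, 7) → (3, 2, 7) → (3, 3, 7) → (3, 4, 7) → (3, 5, 7) → (3, 6, 7) → (3, 6, 6) → (3, 6, 5) → (3, 6, 4))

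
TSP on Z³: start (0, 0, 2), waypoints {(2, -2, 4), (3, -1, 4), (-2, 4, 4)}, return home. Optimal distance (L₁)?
26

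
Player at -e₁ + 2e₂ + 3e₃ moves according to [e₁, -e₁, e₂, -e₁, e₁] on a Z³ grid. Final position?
(-1, 3, 3)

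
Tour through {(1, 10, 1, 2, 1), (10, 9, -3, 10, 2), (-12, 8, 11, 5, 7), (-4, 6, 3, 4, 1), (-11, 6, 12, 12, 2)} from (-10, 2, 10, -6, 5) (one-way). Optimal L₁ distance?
99
(one optimal route: (-10, 2, 10, -6, 5) → (-12, 8, 11, 5, 7) → (-11, 6, 12, 12, 2) → (-4, 6, 3, 4, 1) → (1, 10, 1, 2, 1) → (10, 9, -3, 10, 2))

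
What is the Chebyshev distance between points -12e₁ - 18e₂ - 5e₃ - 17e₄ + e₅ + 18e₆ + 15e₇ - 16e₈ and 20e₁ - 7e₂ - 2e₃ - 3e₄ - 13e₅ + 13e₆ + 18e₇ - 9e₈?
32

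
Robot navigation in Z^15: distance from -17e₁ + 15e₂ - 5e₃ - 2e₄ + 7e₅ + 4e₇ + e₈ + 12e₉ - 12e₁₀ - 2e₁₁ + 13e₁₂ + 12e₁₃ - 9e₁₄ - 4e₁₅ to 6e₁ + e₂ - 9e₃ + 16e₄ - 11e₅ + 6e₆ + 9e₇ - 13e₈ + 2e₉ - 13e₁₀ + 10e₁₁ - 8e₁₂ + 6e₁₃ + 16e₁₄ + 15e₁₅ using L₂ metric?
57.9137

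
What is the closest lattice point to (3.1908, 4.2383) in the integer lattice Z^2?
(3, 4)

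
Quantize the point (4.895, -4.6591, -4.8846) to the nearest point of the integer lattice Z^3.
(5, -5, -5)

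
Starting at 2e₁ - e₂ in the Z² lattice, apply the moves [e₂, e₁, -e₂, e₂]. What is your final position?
(3, 0)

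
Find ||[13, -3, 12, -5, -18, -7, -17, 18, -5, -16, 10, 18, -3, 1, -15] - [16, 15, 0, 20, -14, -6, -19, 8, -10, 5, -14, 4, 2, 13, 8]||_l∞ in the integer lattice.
25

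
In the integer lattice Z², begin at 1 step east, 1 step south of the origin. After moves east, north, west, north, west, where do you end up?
(0, 1)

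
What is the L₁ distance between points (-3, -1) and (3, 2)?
9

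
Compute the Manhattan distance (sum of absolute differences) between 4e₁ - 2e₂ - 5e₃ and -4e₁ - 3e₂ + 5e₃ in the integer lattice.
19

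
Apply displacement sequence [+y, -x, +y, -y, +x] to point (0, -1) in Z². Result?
(0, 0)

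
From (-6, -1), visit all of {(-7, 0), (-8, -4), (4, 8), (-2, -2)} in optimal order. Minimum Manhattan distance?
31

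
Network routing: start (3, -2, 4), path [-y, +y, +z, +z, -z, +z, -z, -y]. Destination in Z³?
(3, -3, 5)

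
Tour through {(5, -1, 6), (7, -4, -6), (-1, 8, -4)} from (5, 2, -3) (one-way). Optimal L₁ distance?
51
(one optimal route: (5, 2, -3) → (5, -1, 6) → (7, -4, -6) → (-1, 8, -4))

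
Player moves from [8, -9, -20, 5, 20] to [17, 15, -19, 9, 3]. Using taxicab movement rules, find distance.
55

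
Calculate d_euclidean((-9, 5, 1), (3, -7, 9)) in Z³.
18.7617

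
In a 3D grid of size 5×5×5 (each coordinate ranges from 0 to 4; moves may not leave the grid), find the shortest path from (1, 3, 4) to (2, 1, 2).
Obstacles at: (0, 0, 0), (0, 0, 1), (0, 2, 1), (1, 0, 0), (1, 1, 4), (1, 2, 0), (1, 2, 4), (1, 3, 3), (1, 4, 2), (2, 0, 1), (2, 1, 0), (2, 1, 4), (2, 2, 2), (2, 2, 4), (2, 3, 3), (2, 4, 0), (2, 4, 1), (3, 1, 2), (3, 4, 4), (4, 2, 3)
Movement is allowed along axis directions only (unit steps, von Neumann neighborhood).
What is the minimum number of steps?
7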